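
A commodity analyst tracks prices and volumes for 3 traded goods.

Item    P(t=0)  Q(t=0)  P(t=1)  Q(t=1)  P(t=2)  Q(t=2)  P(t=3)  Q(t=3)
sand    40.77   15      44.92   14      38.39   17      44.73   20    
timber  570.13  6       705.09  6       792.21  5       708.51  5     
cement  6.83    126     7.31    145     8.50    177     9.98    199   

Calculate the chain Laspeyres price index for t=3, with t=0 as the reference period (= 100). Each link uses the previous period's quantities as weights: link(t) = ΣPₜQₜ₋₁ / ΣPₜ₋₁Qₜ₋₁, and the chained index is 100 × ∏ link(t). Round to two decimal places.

Link t=0→t=1:
ΣP(t=1)Q(t=0) = 44.92×15 + 705.09×6 + 7.31×126 = 673.8 + 4230.54 + 921.06 = 5825.4
ΣP(t=0)Q(t=0) = 40.77×15 + 570.13×6 + 6.83×126 = 611.55 + 3420.78 + 860.58 = 4892.91
link = 5825.4/4892.91 = 1.190580
Link t=1→t=2:
ΣP(t=2)Q(t=1) = 38.39×14 + 792.21×6 + 8.50×145 = 537.46 + 4753.26 + 1232.5 = 6523.22
ΣP(t=1)Q(t=1) = 44.92×14 + 705.09×6 + 7.31×145 = 628.88 + 4230.54 + 1059.95 = 5919.37
link = 6523.22/5919.37 = 1.102013
Link t=2→t=3:
ΣP(t=3)Q(t=2) = 44.73×17 + 708.51×5 + 9.98×177 = 760.41 + 3542.55 + 1766.46 = 6069.42
ΣP(t=2)Q(t=2) = 38.39×17 + 792.21×5 + 8.50×177 = 652.63 + 3961.05 + 1504.5 = 6118.18
link = 6069.42/6118.18 = 0.992030
Chained index = 100 × 1.190580 × 1.102013 × 0.992030 = 130.1577

130.16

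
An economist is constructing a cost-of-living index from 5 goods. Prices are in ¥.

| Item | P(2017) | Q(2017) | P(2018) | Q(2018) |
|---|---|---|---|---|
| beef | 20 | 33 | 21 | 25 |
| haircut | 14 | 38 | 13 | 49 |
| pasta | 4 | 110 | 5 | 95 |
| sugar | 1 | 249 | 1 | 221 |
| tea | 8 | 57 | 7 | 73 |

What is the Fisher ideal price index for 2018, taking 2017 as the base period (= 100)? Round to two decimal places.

Laspeyres component (base-period weights):
ΣP(2018)Q(2017) = 21×33 + 13×38 + 5×110 + 1×249 + 7×57 = 693 + 494 + 550 + 249 + 399 = 2385
ΣP(2017)Q(2017) = 20×33 + 14×38 + 4×110 + 1×249 + 8×57 = 660 + 532 + 440 + 249 + 456 = 2337
L = 2385 / 2337 × 100 = 102.0539
Paasche component (current-period weights):
ΣP(2018)Q(2018) = 21×25 + 13×49 + 5×95 + 1×221 + 7×73 = 525 + 637 + 475 + 221 + 511 = 2369
ΣP(2017)Q(2018) = 20×25 + 14×49 + 4×95 + 1×221 + 8×73 = 500 + 686 + 380 + 221 + 584 = 2371
P = 2369 / 2371 × 100 = 99.9156
Fisher = √(L × P) = √(102.0539 × 99.9156) = 100.9791

100.98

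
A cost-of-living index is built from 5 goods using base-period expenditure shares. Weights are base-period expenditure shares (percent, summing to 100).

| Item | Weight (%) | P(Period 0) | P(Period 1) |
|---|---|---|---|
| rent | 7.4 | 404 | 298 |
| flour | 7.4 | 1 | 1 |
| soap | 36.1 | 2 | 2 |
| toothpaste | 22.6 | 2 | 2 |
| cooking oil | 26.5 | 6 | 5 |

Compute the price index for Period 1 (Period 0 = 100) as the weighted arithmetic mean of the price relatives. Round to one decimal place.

93.6

rent: 7.4 × (298/404) = 7.4 × 0.737624 = 5.4584
flour: 7.4 × (1/1) = 7.4 × 1.000000 = 7.4000
soap: 36.1 × (2/2) = 36.1 × 1.000000 = 36.1000
toothpaste: 22.6 × (2/2) = 22.6 × 1.000000 = 22.6000
cooking oil: 26.5 × (5/6) = 26.5 × 0.833333 = 22.0833
Index = Σ wᵢ·(p₁ᵢ/p₀ᵢ) = 5.4584 + 7.4000 + 36.1000 + 22.6000 + 22.0833 = 93.6417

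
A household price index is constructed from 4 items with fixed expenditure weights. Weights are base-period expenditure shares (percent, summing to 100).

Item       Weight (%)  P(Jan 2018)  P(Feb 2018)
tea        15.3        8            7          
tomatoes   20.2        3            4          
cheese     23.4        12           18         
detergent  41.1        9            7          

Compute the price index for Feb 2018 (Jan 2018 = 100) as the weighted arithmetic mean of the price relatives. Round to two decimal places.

tea: 15.3 × (7/8) = 15.3 × 0.875000 = 13.3875
tomatoes: 20.2 × (4/3) = 20.2 × 1.333333 = 26.9333
cheese: 23.4 × (18/12) = 23.4 × 1.500000 = 35.1000
detergent: 41.1 × (7/9) = 41.1 × 0.777778 = 31.9667
Index = Σ wᵢ·(p₁ᵢ/p₀ᵢ) = 13.3875 + 26.9333 + 35.1000 + 31.9667 = 107.3875

107.39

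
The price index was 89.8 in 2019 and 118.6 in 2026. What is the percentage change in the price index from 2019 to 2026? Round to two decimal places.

32.07%

Change = (118.6 − 89.8) / 89.8 × 100
       = 28.8 / 89.8 × 100 = 32.0713%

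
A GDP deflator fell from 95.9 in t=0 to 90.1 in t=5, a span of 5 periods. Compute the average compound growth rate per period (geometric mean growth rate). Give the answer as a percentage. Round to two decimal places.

-1.24%

Growth factor = (90.1/95.9)^(1/5) = (0.939520)^(1/5) = 0.987600
Growth rate = 0.987600 − 1 = -0.012400 = -1.2400%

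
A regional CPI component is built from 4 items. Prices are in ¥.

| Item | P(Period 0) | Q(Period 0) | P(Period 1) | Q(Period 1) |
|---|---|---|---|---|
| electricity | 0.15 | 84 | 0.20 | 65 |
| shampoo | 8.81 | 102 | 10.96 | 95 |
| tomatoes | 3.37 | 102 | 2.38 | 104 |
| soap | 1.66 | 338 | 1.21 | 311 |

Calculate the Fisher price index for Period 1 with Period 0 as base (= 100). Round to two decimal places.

Laspeyres component (base-period weights):
ΣP(Period 1)Q(Period 0) = 0.20×84 + 10.96×102 + 2.38×102 + 1.21×338 = 16.8 + 1117.92 + 242.76 + 408.98 = 1786.46
ΣP(Period 0)Q(Period 0) = 0.15×84 + 8.81×102 + 3.37×102 + 1.66×338 = 12.6 + 898.62 + 343.74 + 561.08 = 1816.04
L = 1786.46 / 1816.04 × 100 = 98.3712
Paasche component (current-period weights):
ΣP(Period 1)Q(Period 1) = 0.20×65 + 10.96×95 + 2.38×104 + 1.21×311 = 13 + 1041.2 + 247.52 + 376.31 = 1678.03
ΣP(Period 0)Q(Period 1) = 0.15×65 + 8.81×95 + 3.37×104 + 1.66×311 = 9.75 + 836.95 + 350.48 + 516.26 = 1713.44
P = 1678.03 / 1713.44 × 100 = 97.9334
Fisher = √(L × P) = √(98.3712 × 97.9334) = 98.1520

98.15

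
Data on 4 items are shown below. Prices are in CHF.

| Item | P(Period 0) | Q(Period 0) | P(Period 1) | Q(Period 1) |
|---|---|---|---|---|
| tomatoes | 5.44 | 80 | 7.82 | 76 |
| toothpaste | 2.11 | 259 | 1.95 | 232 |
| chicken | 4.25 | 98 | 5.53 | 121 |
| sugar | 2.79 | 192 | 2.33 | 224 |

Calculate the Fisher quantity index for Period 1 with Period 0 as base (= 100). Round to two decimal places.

Laspeyres component (base-period weights):
ΣP(Period 0)Q(Period 1) = 5.44×76 + 2.11×232 + 4.25×121 + 2.79×224 = 413.44 + 489.52 + 514.25 + 624.96 = 2042.17
ΣP(Period 0)Q(Period 0) = 5.44×80 + 2.11×259 + 4.25×98 + 2.79×192 = 435.2 + 546.49 + 416.5 + 535.68 = 1933.87
L = 2042.17 / 1933.87 × 100 = 105.6002
Paasche component (current-period weights):
ΣP(Period 1)Q(Period 1) = 7.82×76 + 1.95×232 + 5.53×121 + 2.33×224 = 594.32 + 452.4 + 669.13 + 521.92 = 2237.77
ΣP(Period 1)Q(Period 0) = 7.82×80 + 1.95×259 + 5.53×98 + 2.33×192 = 625.6 + 505.05 + 541.94 + 447.36 = 2119.95
P = 2237.77 / 2119.95 × 100 = 105.5577
Fisher = √(L × P) = √(105.6002 × 105.5577) = 105.5789

105.58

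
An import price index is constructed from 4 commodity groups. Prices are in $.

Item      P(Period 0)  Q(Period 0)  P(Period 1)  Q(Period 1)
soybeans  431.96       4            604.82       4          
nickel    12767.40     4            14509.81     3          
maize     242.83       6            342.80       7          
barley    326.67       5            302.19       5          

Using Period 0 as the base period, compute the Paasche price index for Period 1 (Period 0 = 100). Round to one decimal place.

115.0

Paasche price index uses current-period quantities as weights.
ΣP(Period 1)·Q(Period 1) = 604.82×4 + 14509.81×3 + 342.80×7 + 302.19×5 = 2419.28 + 43529.43 + 2399.6 + 1510.95 = 49859.26
ΣP(Period 0)·Q(Period 1) = 431.96×4 + 12767.40×3 + 242.83×7 + 326.67×5 = 1727.84 + 38302.2 + 1699.81 + 1633.35 = 43363.2
Index = 49859.26 / 43363.2 × 100 = 114.9806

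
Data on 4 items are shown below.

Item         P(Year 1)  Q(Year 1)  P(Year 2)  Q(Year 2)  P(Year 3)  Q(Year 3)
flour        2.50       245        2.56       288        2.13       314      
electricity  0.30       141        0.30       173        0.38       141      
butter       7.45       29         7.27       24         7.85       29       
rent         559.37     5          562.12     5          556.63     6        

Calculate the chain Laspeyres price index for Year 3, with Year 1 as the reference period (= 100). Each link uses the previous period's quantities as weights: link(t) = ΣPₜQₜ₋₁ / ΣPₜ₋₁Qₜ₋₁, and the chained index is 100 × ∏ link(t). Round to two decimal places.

97.34

Link Year 1→Year 2:
ΣP(Year 2)Q(Year 1) = 2.56×245 + 0.30×141 + 7.27×29 + 562.12×5 = 627.2 + 42.3 + 210.83 + 2810.6 = 3690.93
ΣP(Year 1)Q(Year 1) = 2.50×245 + 0.30×141 + 7.45×29 + 559.37×5 = 612.5 + 42.3 + 216.05 + 2796.85 = 3667.7
link = 3690.93/3667.7 = 1.006334
Link Year 2→Year 3:
ΣP(Year 3)Q(Year 2) = 2.13×288 + 0.38×173 + 7.85×24 + 556.63×5 = 613.44 + 65.74 + 188.4 + 2783.15 = 3650.73
ΣP(Year 2)Q(Year 2) = 2.56×288 + 0.30×173 + 7.27×24 + 562.12×5 = 737.28 + 51.9 + 174.48 + 2810.6 = 3774.26
link = 3650.73/3774.26 = 0.967270
Chained index = 100 × 1.006334 × 0.967270 = 97.3397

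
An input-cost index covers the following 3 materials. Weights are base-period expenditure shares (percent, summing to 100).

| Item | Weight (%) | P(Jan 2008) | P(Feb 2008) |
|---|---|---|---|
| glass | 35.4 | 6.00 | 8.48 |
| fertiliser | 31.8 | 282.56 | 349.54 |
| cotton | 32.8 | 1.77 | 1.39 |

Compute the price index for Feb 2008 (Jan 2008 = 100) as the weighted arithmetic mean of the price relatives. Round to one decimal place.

115.1

glass: 35.4 × (8.48/6.00) = 35.4 × 1.413333 = 50.0320
fertiliser: 31.8 × (349.54/282.56) = 31.8 × 1.237047 = 39.3381
cotton: 32.8 × (1.39/1.77) = 32.8 × 0.785311 = 25.7582
Index = Σ wᵢ·(p₁ᵢ/p₀ᵢ) = 50.0320 + 39.3381 + 25.7582 = 115.1283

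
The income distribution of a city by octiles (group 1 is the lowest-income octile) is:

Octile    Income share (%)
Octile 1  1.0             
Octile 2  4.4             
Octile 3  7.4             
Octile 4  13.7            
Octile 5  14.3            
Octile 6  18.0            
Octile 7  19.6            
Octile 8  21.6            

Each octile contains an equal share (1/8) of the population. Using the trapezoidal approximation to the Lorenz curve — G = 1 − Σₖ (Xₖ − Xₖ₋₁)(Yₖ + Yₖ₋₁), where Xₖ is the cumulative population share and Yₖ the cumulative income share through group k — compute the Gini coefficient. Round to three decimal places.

Cumulative income shares Yₖ: 0.0100, 0.0540, 0.1280, 0.2650, 0.4080, 0.5880, 0.7840, 1.0000
Σ (Xₖ−Xₖ₋₁)(Yₖ+Yₖ₋₁) = (1/8)(0.0100+0.0000) + (1/8)(0.0540+0.0100) + (1/8)(0.1280+0.0540) + (1/8)(0.2650+0.1280) + (1/8)(0.4080+0.2650) + (1/8)(0.5880+0.4080) + (1/8)(0.7840+0.5880) + (1/8)(1.0000+0.7840)
  = 0.0013 + 0.0080 + 0.0227 + 0.0491 + 0.0841 + 0.1245 + 0.1715 + 0.2230 = 0.6843
G = 1 − 0.6843 = 0.3157

0.316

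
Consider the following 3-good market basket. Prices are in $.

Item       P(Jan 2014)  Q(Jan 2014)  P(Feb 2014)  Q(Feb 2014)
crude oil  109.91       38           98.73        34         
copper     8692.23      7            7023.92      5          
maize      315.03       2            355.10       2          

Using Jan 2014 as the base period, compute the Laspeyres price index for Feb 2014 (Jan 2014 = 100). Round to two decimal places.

Laspeyres price index uses base-period quantities as weights.
ΣP(Feb 2014)·Q(Jan 2014) = 98.73×38 + 7023.92×7 + 355.10×2 = 3751.74 + 49167.44 + 710.2 = 53629.38
ΣP(Jan 2014)·Q(Jan 2014) = 109.91×38 + 8692.23×7 + 315.03×2 = 4176.58 + 60845.61 + 630.06 = 65652.25
Index = 53629.38 / 65652.25 × 100 = 81.6870

81.69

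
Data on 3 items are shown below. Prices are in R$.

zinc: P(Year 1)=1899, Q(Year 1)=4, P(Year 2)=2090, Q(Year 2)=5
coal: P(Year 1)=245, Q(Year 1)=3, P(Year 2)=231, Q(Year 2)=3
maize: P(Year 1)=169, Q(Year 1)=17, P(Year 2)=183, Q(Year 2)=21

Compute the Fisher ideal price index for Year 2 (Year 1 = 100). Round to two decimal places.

Laspeyres component (base-period weights):
ΣP(Year 2)Q(Year 1) = 2090×4 + 231×3 + 183×17 = 8360 + 693 + 3111 = 12164
ΣP(Year 1)Q(Year 1) = 1899×4 + 245×3 + 169×17 = 7596 + 735 + 2873 = 11204
L = 12164 / 11204 × 100 = 108.5684
Paasche component (current-period weights):
ΣP(Year 2)Q(Year 2) = 2090×5 + 231×3 + 183×21 = 10450 + 693 + 3843 = 14986
ΣP(Year 1)Q(Year 2) = 1899×5 + 245×3 + 169×21 = 9495 + 735 + 3549 = 13779
P = 14986 / 13779 × 100 = 108.7597
Fisher = √(L × P) = √(108.5684 × 108.7597) = 108.6640

108.66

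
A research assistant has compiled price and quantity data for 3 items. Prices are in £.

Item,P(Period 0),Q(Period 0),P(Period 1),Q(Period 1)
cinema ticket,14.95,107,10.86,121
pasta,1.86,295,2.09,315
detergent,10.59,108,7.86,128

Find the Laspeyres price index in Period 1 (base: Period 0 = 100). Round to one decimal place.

79.8

Laspeyres price index uses base-period quantities as weights.
ΣP(Period 1)·Q(Period 0) = 10.86×107 + 2.09×295 + 7.86×108 = 1162.02 + 616.55 + 848.88 = 2627.45
ΣP(Period 0)·Q(Period 0) = 14.95×107 + 1.86×295 + 10.59×108 = 1599.65 + 548.7 + 1143.72 = 3292.07
Index = 2627.45 / 3292.07 × 100 = 79.8115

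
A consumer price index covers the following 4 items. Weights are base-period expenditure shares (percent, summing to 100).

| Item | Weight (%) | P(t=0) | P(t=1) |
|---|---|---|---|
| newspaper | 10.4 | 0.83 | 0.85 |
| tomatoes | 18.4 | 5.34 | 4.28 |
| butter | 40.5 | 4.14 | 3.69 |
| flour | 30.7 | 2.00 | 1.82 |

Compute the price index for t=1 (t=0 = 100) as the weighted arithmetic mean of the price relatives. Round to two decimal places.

newspaper: 10.4 × (0.85/0.83) = 10.4 × 1.024096 = 10.6506
tomatoes: 18.4 × (4.28/5.34) = 18.4 × 0.801498 = 14.7476
butter: 40.5 × (3.69/4.14) = 40.5 × 0.891304 = 36.0978
flour: 30.7 × (1.82/2.00) = 30.7 × 0.910000 = 27.9370
Index = Σ wᵢ·(p₁ᵢ/p₀ᵢ) = 10.6506 + 14.7476 + 36.0978 + 27.9370 = 89.4330

89.43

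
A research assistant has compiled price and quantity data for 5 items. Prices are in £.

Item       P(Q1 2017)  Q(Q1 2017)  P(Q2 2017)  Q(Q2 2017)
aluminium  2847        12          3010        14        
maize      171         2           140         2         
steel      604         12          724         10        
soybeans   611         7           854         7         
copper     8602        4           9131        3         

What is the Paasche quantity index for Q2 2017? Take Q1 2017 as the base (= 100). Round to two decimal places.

Paasche quantity index uses current-period prices as weights.
ΣP(Q2 2017)·Q(Q2 2017) = 3010×14 + 140×2 + 724×10 + 854×7 + 9131×3 = 42140 + 280 + 7240 + 5978 + 27393 = 83031
ΣP(Q2 2017)·Q(Q1 2017) = 3010×12 + 140×2 + 724×12 + 854×7 + 9131×4 = 36120 + 280 + 8688 + 5978 + 36524 = 87590
Index = 83031 / 87590 × 100 = 94.7951

94.80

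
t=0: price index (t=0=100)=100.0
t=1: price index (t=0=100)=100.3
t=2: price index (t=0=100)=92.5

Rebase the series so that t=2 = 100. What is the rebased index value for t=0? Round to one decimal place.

108.1

Rebased(t=0) = 100.0 / 92.5 × 100 = 108.1081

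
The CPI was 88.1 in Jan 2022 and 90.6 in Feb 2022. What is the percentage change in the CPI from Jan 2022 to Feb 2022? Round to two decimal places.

2.84%

Change = (90.6 − 88.1) / 88.1 × 100
       = 2.5 / 88.1 × 100 = 2.8377%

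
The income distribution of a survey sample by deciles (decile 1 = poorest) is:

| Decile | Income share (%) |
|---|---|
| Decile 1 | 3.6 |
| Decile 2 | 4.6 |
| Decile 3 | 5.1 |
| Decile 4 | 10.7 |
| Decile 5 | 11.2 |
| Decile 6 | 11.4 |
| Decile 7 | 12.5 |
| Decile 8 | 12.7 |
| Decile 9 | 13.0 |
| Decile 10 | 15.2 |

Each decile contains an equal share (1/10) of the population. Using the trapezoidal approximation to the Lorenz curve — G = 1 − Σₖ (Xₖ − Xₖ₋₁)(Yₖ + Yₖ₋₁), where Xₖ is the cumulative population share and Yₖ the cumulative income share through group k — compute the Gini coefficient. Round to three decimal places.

Cumulative income shares Yₖ: 0.0360, 0.0820, 0.1330, 0.2400, 0.3520, 0.4660, 0.5910, 0.7180, 0.8480, 1.0000
Σ (Xₖ−Xₖ₋₁)(Yₖ+Yₖ₋₁) = (1/10)(0.0360+0.0000) + (1/10)(0.0820+0.0360) + (1/10)(0.1330+0.0820) + (1/10)(0.2400+0.1330) + (1/10)(0.3520+0.2400) + (1/10)(0.4660+0.3520) + (1/10)(0.5910+0.4660) + (1/10)(0.7180+0.5910) + (1/10)(0.8480+0.7180) + (1/10)(1.0000+0.8480)
  = 0.0036 + 0.0118 + 0.0215 + 0.0373 + 0.0592 + 0.0818 + 0.1057 + 0.1309 + 0.1566 + 0.1848 = 0.7932
G = 1 − 0.7932 = 0.2068

0.207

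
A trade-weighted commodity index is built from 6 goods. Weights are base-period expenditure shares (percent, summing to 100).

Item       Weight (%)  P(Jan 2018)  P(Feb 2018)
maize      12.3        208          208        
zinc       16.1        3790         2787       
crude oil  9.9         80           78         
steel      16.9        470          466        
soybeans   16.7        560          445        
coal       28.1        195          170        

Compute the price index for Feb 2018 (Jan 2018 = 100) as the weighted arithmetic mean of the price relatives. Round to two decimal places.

maize: 12.3 × (208/208) = 12.3 × 1.000000 = 12.3000
zinc: 16.1 × (2787/3790) = 16.1 × 0.735356 = 11.8392
crude oil: 9.9 × (78/80) = 9.9 × 0.975000 = 9.6525
steel: 16.9 × (466/470) = 16.9 × 0.991489 = 16.7562
soybeans: 16.7 × (445/560) = 16.7 × 0.794643 = 13.2705
coal: 28.1 × (170/195) = 28.1 × 0.871795 = 24.4974
Index = Σ wᵢ·(p₁ᵢ/p₀ᵢ) = 12.3000 + 11.8392 + 9.6525 + 16.7562 + 13.2705 + 24.4974 = 88.3159

88.32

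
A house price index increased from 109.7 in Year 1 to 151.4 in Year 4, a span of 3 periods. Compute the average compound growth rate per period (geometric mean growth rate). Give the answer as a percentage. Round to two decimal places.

11.34%

Growth factor = (151.4/109.7)^(1/3) = (1.380128)^(1/3) = 1.113371
Growth rate = 1.113371 − 1 = 0.113371 = 11.3371%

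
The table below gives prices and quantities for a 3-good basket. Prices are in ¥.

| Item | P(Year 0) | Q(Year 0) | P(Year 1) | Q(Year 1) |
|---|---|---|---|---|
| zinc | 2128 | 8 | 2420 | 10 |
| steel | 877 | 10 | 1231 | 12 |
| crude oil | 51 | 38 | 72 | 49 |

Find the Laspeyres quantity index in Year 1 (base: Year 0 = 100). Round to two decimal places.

Laspeyres quantity index uses base-period prices as weights.
ΣP(Year 0)·Q(Year 1) = 2128×10 + 877×12 + 51×49 = 21280 + 10524 + 2499 = 34303
ΣP(Year 0)·Q(Year 0) = 2128×8 + 877×10 + 51×38 = 17024 + 8770 + 1938 = 27732
Index = 34303 / 27732 × 100 = 123.6946

123.69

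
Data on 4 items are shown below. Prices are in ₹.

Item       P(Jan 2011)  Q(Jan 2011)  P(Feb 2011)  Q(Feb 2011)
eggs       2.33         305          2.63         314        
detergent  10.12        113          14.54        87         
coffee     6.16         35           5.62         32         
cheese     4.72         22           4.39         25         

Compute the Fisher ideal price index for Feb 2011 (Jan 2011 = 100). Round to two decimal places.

124.74

Laspeyres component (base-period weights):
ΣP(Feb 2011)Q(Jan 2011) = 2.63×305 + 14.54×113 + 5.62×35 + 4.39×22 = 802.15 + 1643.02 + 196.7 + 96.58 = 2738.45
ΣP(Jan 2011)Q(Jan 2011) = 2.33×305 + 10.12×113 + 6.16×35 + 4.72×22 = 710.65 + 1143.56 + 215.6 + 103.84 = 2173.65
L = 2738.45 / 2173.65 × 100 = 125.9839
Paasche component (current-period weights):
ΣP(Feb 2011)Q(Feb 2011) = 2.63×314 + 14.54×87 + 5.62×32 + 4.39×25 = 825.82 + 1264.98 + 179.84 + 109.75 = 2380.39
ΣP(Jan 2011)Q(Feb 2011) = 2.33×314 + 10.12×87 + 6.16×32 + 4.72×25 = 731.62 + 880.44 + 197.12 + 118 = 1927.18
P = 2380.39 / 1927.18 × 100 = 123.5167
Fisher = √(L × P) = √(125.9839 × 123.5167) = 124.7442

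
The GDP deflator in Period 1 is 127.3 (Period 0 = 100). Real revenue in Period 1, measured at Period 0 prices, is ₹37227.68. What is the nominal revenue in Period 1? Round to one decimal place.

47390.8

Nominal = Real × (Index/100) = 37227.68 × (127.3/100)
        = 37227.68 × 1.273 = 47390.8366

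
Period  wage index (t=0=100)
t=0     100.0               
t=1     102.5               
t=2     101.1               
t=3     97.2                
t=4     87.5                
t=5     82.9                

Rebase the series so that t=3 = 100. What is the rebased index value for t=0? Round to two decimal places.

Rebased(t=0) = 100.0 / 97.2 × 100 = 102.8807

102.88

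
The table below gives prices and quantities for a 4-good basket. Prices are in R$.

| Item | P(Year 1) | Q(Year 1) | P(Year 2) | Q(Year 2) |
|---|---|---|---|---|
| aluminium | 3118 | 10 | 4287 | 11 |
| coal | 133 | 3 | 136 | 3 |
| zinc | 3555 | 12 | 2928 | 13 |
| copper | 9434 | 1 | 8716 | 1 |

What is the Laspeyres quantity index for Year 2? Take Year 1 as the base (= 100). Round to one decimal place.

Laspeyres quantity index uses base-period prices as weights.
ΣP(Year 1)·Q(Year 2) = 3118×11 + 133×3 + 3555×13 + 9434×1 = 34298 + 399 + 46215 + 9434 = 90346
ΣP(Year 1)·Q(Year 1) = 3118×10 + 133×3 + 3555×12 + 9434×1 = 31180 + 399 + 42660 + 9434 = 83673
Index = 90346 / 83673 × 100 = 107.9751

108.0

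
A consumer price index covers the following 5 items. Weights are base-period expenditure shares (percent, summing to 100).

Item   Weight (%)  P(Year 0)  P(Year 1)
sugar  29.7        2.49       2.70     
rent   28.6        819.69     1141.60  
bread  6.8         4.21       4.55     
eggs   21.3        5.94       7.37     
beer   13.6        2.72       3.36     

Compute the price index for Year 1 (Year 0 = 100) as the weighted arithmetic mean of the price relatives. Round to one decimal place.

122.6

sugar: 29.7 × (2.70/2.49) = 29.7 × 1.084337 = 32.2048
rent: 28.6 × (1141.60/819.69) = 28.6 × 1.392722 = 39.8318
bread: 6.8 × (4.55/4.21) = 6.8 × 1.080760 = 7.3492
eggs: 21.3 × (7.37/5.94) = 21.3 × 1.240741 = 26.4278
beer: 13.6 × (3.36/2.72) = 13.6 × 1.235294 = 16.8000
Index = Σ wᵢ·(p₁ᵢ/p₀ᵢ) = 32.2048 + 39.8318 + 7.3492 + 26.4278 + 16.8000 = 122.6136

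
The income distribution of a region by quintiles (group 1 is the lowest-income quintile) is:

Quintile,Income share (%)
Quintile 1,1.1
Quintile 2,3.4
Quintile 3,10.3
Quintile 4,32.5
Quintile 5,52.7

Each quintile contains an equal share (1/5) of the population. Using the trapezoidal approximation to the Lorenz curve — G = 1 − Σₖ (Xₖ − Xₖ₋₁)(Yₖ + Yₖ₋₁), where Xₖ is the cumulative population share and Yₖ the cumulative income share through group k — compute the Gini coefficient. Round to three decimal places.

0.529

Cumulative income shares Yₖ: 0.0110, 0.0450, 0.1480, 0.4730, 1.0000
Σ (Xₖ−Xₖ₋₁)(Yₖ+Yₖ₋₁) = (1/5)(0.0110+0.0000) + (1/5)(0.0450+0.0110) + (1/5)(0.1480+0.0450) + (1/5)(0.4730+0.1480) + (1/5)(1.0000+0.4730)
  = 0.0022 + 0.0112 + 0.0386 + 0.1242 + 0.2946 = 0.4708
G = 1 − 0.4708 = 0.5292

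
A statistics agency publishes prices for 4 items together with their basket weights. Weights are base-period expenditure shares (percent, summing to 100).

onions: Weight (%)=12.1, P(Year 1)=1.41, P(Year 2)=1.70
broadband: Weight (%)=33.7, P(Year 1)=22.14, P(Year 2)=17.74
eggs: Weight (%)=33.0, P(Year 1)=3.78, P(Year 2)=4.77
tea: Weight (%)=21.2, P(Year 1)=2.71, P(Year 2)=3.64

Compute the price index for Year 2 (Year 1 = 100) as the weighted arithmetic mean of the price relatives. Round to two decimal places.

111.71

onions: 12.1 × (1.70/1.41) = 12.1 × 1.205674 = 14.5887
broadband: 33.7 × (17.74/22.14) = 33.7 × 0.801265 = 27.0026
eggs: 33.0 × (4.77/3.78) = 33.0 × 1.261905 = 41.6429
tea: 21.2 × (3.64/2.71) = 21.2 × 1.343173 = 28.4753
Index = Σ wᵢ·(p₁ᵢ/p₀ᵢ) = 14.5887 + 27.0026 + 41.6429 + 28.4753 = 111.7094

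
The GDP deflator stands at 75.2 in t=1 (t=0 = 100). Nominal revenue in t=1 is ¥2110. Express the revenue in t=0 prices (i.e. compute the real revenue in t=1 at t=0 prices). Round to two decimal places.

2805.85

Real = Nominal ÷ (Index/100) = 2110 ÷ (75.2/100)
     = 2110 ÷ 0.752 = 2805.8511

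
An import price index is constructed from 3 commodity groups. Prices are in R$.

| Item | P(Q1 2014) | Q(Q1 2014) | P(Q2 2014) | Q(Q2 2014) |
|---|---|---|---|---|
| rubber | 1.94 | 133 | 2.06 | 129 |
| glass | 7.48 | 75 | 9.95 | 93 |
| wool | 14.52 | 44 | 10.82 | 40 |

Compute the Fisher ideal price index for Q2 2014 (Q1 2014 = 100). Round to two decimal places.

Laspeyres component (base-period weights):
ΣP(Q2 2014)Q(Q1 2014) = 2.06×133 + 9.95×75 + 10.82×44 = 273.98 + 746.25 + 476.08 = 1496.31
ΣP(Q1 2014)Q(Q1 2014) = 1.94×133 + 7.48×75 + 14.52×44 = 258.02 + 561 + 638.88 = 1457.9
L = 1496.31 / 1457.9 × 100 = 102.6346
Paasche component (current-period weights):
ΣP(Q2 2014)Q(Q2 2014) = 2.06×129 + 9.95×93 + 10.82×40 = 265.74 + 925.35 + 432.8 = 1623.89
ΣP(Q1 2014)Q(Q2 2014) = 1.94×129 + 7.48×93 + 14.52×40 = 250.26 + 695.64 + 580.8 = 1526.7
P = 1623.89 / 1526.7 × 100 = 106.3660
Fisher = √(L × P) = √(102.6346 × 106.3660) = 104.4837

104.48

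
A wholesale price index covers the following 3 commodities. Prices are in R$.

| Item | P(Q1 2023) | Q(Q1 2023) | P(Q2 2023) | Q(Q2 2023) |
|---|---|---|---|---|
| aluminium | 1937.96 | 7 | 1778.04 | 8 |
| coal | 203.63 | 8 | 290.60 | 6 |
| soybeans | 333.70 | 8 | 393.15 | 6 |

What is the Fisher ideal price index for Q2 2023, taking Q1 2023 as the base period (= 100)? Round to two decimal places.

99.07

Laspeyres component (base-period weights):
ΣP(Q2 2023)Q(Q1 2023) = 1778.04×7 + 290.60×8 + 393.15×8 = 12446.28 + 2324.8 + 3145.2 = 17916.28
ΣP(Q1 2023)Q(Q1 2023) = 1937.96×7 + 203.63×8 + 333.70×8 = 13565.72 + 1629.04 + 2669.6 = 17864.36
L = 17916.28 / 17864.36 × 100 = 100.2906
Paasche component (current-period weights):
ΣP(Q2 2023)Q(Q2 2023) = 1778.04×8 + 290.60×6 + 393.15×6 = 14224.32 + 1743.6 + 2358.9 = 18326.82
ΣP(Q1 2023)Q(Q2 2023) = 1937.96×8 + 203.63×6 + 333.70×6 = 15503.68 + 1221.78 + 2002.2 = 18727.66
P = 18326.82 / 18727.66 × 100 = 97.8596
Fisher = √(L × P) = √(100.2906 × 97.8596) = 99.0677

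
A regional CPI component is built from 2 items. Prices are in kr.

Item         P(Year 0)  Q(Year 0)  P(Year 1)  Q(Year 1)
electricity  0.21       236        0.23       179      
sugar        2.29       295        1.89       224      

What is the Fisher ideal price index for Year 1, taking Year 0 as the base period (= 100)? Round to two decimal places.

84.38

Laspeyres component (base-period weights):
ΣP(Year 1)Q(Year 0) = 0.23×236 + 1.89×295 = 54.28 + 557.55 = 611.83
ΣP(Year 0)Q(Year 0) = 0.21×236 + 2.29×295 = 49.56 + 675.55 = 725.11
L = 611.83 / 725.11 × 100 = 84.3775
Paasche component (current-period weights):
ΣP(Year 1)Q(Year 1) = 0.23×179 + 1.89×224 = 41.17 + 423.36 = 464.53
ΣP(Year 0)Q(Year 1) = 0.21×179 + 2.29×224 = 37.59 + 512.96 = 550.55
P = 464.53 / 550.55 × 100 = 84.3756
Fisher = √(L × P) = √(84.3775 × 84.3756) = 84.3766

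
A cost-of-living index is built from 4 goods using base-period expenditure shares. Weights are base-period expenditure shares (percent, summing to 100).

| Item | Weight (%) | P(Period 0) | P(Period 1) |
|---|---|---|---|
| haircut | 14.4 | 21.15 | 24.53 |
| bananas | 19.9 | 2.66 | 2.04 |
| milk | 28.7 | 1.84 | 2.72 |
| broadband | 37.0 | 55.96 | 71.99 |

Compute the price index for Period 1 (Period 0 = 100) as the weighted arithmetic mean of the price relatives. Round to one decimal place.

haircut: 14.4 × (24.53/21.15) = 14.4 × 1.159811 = 16.7013
bananas: 19.9 × (2.04/2.66) = 19.9 × 0.766917 = 15.2617
milk: 28.7 × (2.72/1.84) = 28.7 × 1.478261 = 42.4261
broadband: 37.0 × (71.99/55.96) = 37.0 × 1.286455 = 47.5988
Index = Σ wᵢ·(p₁ᵢ/p₀ᵢ) = 16.7013 + 15.2617 + 42.4261 + 47.5988 = 121.9878

122.0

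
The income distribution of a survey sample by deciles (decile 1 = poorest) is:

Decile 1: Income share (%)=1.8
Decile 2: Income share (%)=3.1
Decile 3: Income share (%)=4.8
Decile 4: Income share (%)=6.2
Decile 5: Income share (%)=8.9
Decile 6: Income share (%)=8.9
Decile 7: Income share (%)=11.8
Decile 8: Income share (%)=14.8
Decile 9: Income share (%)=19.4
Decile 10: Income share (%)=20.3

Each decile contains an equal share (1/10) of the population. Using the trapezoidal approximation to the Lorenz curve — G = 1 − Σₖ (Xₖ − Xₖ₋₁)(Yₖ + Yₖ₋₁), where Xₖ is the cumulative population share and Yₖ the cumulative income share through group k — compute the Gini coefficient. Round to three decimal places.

Cumulative income shares Yₖ: 0.0180, 0.0490, 0.0970, 0.1590, 0.2480, 0.3370, 0.4550, 0.6030, 0.7970, 1.0000
Σ (Xₖ−Xₖ₋₁)(Yₖ+Yₖ₋₁) = (1/10)(0.0180+0.0000) + (1/10)(0.0490+0.0180) + (1/10)(0.0970+0.0490) + (1/10)(0.1590+0.0970) + (1/10)(0.2480+0.1590) + (1/10)(0.3370+0.2480) + (1/10)(0.4550+0.3370) + (1/10)(0.6030+0.4550) + (1/10)(0.7970+0.6030) + (1/10)(1.0000+0.7970)
  = 0.0018 + 0.0067 + 0.0146 + 0.0256 + 0.0407 + 0.0585 + 0.0792 + 0.1058 + 0.1400 + 0.1797 = 0.6526
G = 1 − 0.6526 = 0.3474

0.347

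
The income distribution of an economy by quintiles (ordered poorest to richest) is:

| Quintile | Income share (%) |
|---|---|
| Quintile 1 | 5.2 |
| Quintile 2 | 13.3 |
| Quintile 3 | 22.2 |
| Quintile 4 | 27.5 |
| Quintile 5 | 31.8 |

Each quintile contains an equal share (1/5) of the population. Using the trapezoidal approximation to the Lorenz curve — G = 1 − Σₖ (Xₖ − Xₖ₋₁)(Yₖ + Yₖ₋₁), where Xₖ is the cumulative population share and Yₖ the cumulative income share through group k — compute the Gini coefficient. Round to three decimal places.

Cumulative income shares Yₖ: 0.0520, 0.1850, 0.4070, 0.6820, 1.0000
Σ (Xₖ−Xₖ₋₁)(Yₖ+Yₖ₋₁) = (1/5)(0.0520+0.0000) + (1/5)(0.1850+0.0520) + (1/5)(0.4070+0.1850) + (1/5)(0.6820+0.4070) + (1/5)(1.0000+0.6820)
  = 0.0104 + 0.0474 + 0.1184 + 0.2178 + 0.3364 = 0.7304
G = 1 − 0.7304 = 0.2696

0.270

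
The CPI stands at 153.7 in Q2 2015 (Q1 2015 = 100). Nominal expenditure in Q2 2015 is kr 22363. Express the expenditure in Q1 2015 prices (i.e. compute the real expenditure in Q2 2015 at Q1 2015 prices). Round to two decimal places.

14549.77

Real = Nominal ÷ (Index/100) = 22363 ÷ (153.7/100)
     = 22363 ÷ 1.537 = 14549.7723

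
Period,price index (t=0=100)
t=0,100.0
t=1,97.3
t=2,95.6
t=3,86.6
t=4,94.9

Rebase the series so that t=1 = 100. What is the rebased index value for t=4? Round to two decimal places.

97.53

Rebased(t=4) = 94.9 / 97.3 × 100 = 97.5334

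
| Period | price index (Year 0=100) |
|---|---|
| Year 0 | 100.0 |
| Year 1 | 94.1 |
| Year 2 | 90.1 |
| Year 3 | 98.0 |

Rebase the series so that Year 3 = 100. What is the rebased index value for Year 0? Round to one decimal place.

Rebased(Year 0) = 100.0 / 98.0 × 100 = 102.0408

102.0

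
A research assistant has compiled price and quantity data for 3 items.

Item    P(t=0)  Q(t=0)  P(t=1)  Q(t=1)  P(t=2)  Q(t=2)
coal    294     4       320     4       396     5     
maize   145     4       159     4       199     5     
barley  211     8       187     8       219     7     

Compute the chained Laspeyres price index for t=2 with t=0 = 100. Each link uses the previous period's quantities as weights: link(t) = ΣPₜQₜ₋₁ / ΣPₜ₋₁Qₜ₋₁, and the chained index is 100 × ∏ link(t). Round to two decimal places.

Link t=0→t=1:
ΣP(t=1)Q(t=0) = 320×4 + 159×4 + 187×8 = 1280 + 636 + 1496 = 3412
ΣP(t=0)Q(t=0) = 294×4 + 145×4 + 211×8 = 1176 + 580 + 1688 = 3444
link = 3412/3444 = 0.990708
Link t=1→t=2:
ΣP(t=2)Q(t=1) = 396×4 + 199×4 + 219×8 = 1584 + 796 + 1752 = 4132
ΣP(t=1)Q(t=1) = 320×4 + 159×4 + 187×8 = 1280 + 636 + 1496 = 3412
link = 4132/3412 = 1.211020
Chained index = 100 × 0.990708 × 1.211020 = 119.9768

119.98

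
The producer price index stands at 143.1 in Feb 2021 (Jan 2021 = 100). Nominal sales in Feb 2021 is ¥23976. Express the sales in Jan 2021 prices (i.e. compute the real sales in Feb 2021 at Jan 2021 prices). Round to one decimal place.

Real = Nominal ÷ (Index/100) = 23976 ÷ (143.1/100)
     = 23976 ÷ 1.431 = 16754.7170

16754.7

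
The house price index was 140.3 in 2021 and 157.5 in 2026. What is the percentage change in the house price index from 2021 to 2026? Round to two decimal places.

Change = (157.5 − 140.3) / 140.3 × 100
       = 17.2 / 140.3 × 100 = 12.2594%

12.26%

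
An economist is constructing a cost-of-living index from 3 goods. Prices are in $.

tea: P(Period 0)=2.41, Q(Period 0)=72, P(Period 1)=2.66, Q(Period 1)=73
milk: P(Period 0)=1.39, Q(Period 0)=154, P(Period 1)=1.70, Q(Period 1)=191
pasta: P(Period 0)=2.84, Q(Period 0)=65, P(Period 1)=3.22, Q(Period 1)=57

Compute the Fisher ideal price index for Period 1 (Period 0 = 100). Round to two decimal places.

Laspeyres component (base-period weights):
ΣP(Period 1)Q(Period 0) = 2.66×72 + 1.70×154 + 3.22×65 = 191.52 + 261.8 + 209.3 = 662.62
ΣP(Period 0)Q(Period 0) = 2.41×72 + 1.39×154 + 2.84×65 = 173.52 + 214.06 + 184.6 = 572.18
L = 662.62 / 572.18 × 100 = 115.8062
Paasche component (current-period weights):
ΣP(Period 1)Q(Period 1) = 2.66×73 + 1.70×191 + 3.22×57 = 194.18 + 324.7 + 183.54 = 702.42
ΣP(Period 0)Q(Period 1) = 2.41×73 + 1.39×191 + 2.84×57 = 175.93 + 265.49 + 161.88 = 603.3
P = 702.42 / 603.3 × 100 = 116.4296
Fisher = √(L × P) = √(115.8062 × 116.4296) = 116.1175

116.12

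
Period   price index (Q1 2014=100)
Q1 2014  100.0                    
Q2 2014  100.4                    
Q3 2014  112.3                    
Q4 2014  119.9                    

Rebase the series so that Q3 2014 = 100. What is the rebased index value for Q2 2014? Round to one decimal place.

Rebased(Q2 2014) = 100.4 / 112.3 × 100 = 89.4034

89.4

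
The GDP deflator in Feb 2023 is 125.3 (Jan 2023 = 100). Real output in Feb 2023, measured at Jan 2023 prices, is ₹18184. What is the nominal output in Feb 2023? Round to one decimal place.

22784.6

Nominal = Real × (Index/100) = 18184 × (125.3/100)
        = 18184 × 1.253 = 22784.5520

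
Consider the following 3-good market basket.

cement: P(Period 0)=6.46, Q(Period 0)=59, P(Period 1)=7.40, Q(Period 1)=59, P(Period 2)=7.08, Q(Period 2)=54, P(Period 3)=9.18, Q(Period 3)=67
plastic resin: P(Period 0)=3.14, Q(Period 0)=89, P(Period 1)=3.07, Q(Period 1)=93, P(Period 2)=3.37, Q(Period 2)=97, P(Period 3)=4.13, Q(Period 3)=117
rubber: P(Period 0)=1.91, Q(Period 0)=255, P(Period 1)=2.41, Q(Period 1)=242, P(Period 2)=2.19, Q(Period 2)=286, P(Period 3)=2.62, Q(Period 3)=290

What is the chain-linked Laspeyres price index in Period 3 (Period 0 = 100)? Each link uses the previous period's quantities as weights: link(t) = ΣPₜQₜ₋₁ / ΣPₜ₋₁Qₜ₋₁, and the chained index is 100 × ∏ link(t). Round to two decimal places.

Link Period 0→Period 1:
ΣP(Period 1)Q(Period 0) = 7.40×59 + 3.07×89 + 2.41×255 = 436.6 + 273.23 + 614.55 = 1324.38
ΣP(Period 0)Q(Period 0) = 6.46×59 + 3.14×89 + 1.91×255 = 381.14 + 279.46 + 487.05 = 1147.65
link = 1324.38/1147.65 = 1.153993
Link Period 1→Period 2:
ΣP(Period 2)Q(Period 1) = 7.08×59 + 3.37×93 + 2.19×242 = 417.72 + 313.41 + 529.98 = 1261.11
ΣP(Period 1)Q(Period 1) = 7.40×59 + 3.07×93 + 2.41×242 = 436.6 + 285.51 + 583.22 = 1305.33
link = 1261.11/1305.33 = 0.966124
Link Period 2→Period 3:
ΣP(Period 3)Q(Period 2) = 9.18×54 + 4.13×97 + 2.62×286 = 495.72 + 400.61 + 749.32 = 1645.65
ΣP(Period 2)Q(Period 2) = 7.08×54 + 3.37×97 + 2.19×286 = 382.32 + 326.89 + 626.34 = 1335.55
link = 1645.65/1335.55 = 1.232189
Chained index = 100 × 1.153993 × 0.966124 × 1.232189 = 137.3767

137.38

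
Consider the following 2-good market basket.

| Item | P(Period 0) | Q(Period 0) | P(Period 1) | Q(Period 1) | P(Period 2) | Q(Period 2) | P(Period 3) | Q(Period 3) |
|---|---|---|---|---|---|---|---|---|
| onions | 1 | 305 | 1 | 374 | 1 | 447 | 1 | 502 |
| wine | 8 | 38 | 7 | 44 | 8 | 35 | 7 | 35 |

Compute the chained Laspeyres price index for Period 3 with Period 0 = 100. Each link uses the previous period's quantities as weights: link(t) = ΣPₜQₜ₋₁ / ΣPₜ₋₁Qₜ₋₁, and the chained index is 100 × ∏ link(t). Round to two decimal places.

95.00

Link Period 0→Period 1:
ΣP(Period 1)Q(Period 0) = 1×305 + 7×38 = 305 + 266 = 571
ΣP(Period 0)Q(Period 0) = 1×305 + 8×38 = 305 + 304 = 609
link = 571/609 = 0.937603
Link Period 1→Period 2:
ΣP(Period 2)Q(Period 1) = 1×374 + 8×44 = 374 + 352 = 726
ΣP(Period 1)Q(Period 1) = 1×374 + 7×44 = 374 + 308 = 682
link = 726/682 = 1.064516
Link Period 2→Period 3:
ΣP(Period 3)Q(Period 2) = 1×447 + 7×35 = 447 + 245 = 692
ΣP(Period 2)Q(Period 2) = 1×447 + 8×35 = 447 + 280 = 727
link = 692/727 = 0.951857
Chained index = 100 × 0.937603 × 1.064516 × 0.951857 = 95.0042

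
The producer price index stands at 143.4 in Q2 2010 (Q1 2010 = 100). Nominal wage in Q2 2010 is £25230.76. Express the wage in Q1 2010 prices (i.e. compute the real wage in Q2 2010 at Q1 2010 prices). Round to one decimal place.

Real = Nominal ÷ (Index/100) = 25230.76 ÷ (143.4/100)
     = 25230.76 ÷ 1.434 = 17594.6722

17594.7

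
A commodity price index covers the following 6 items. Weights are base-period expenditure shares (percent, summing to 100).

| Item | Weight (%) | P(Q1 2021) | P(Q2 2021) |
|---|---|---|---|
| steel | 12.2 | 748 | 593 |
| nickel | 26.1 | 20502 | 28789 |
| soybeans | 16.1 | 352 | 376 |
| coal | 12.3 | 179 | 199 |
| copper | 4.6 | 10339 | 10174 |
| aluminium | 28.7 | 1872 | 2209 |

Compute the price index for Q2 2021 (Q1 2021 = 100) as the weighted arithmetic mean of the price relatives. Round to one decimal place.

115.6

steel: 12.2 × (593/748) = 12.2 × 0.792781 = 9.6719
nickel: 26.1 × (28789/20502) = 26.1 × 1.404204 = 36.6497
soybeans: 16.1 × (376/352) = 16.1 × 1.068182 = 17.1977
coal: 12.3 × (199/179) = 12.3 × 1.111732 = 13.6743
copper: 4.6 × (10174/10339) = 4.6 × 0.984041 = 4.5266
aluminium: 28.7 × (2209/1872) = 28.7 × 1.180021 = 33.8666
Index = Σ wᵢ·(p₁ᵢ/p₀ᵢ) = 9.6719 + 36.6497 + 17.1977 + 13.6743 + 4.5266 + 33.8666 = 115.5869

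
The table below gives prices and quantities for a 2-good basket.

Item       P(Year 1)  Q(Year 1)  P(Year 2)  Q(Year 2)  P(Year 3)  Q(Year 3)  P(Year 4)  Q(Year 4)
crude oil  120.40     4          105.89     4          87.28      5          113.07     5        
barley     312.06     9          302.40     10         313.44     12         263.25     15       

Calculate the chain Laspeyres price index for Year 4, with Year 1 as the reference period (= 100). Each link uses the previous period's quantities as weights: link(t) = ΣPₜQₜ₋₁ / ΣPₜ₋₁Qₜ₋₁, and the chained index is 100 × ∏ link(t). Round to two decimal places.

85.70

Link Year 1→Year 2:
ΣP(Year 2)Q(Year 1) = 105.89×4 + 302.40×9 = 423.56 + 2721.6 = 3145.16
ΣP(Year 1)Q(Year 1) = 120.40×4 + 312.06×9 = 481.6 + 2808.54 = 3290.14
link = 3145.16/3290.14 = 0.955935
Link Year 2→Year 3:
ΣP(Year 3)Q(Year 2) = 87.28×4 + 313.44×10 = 349.12 + 3134.4 = 3483.52
ΣP(Year 2)Q(Year 2) = 105.89×4 + 302.40×10 = 423.56 + 3024 = 3447.56
link = 3483.52/3447.56 = 1.010431
Link Year 3→Year 4:
ΣP(Year 4)Q(Year 3) = 113.07×5 + 263.25×12 = 565.35 + 3159 = 3724.35
ΣP(Year 3)Q(Year 3) = 87.28×5 + 313.44×12 = 436.4 + 3761.28 = 4197.68
link = 3724.35/4197.68 = 0.887240
Chained index = 100 × 0.955935 × 1.010431 × 0.887240 = 85.6990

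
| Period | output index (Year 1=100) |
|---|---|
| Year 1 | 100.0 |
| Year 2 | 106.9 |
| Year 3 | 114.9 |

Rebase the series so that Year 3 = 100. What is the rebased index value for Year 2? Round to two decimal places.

93.04

Rebased(Year 2) = 106.9 / 114.9 × 100 = 93.0374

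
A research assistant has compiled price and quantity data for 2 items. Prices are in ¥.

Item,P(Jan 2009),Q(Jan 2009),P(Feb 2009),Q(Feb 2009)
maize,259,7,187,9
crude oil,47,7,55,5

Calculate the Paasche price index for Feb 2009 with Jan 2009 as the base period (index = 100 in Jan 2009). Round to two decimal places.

Paasche price index uses current-period quantities as weights.
ΣP(Feb 2009)·Q(Feb 2009) = 187×9 + 55×5 = 1683 + 275 = 1958
ΣP(Jan 2009)·Q(Feb 2009) = 259×9 + 47×5 = 2331 + 235 = 2566
Index = 1958 / 2566 × 100 = 76.3055

76.31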